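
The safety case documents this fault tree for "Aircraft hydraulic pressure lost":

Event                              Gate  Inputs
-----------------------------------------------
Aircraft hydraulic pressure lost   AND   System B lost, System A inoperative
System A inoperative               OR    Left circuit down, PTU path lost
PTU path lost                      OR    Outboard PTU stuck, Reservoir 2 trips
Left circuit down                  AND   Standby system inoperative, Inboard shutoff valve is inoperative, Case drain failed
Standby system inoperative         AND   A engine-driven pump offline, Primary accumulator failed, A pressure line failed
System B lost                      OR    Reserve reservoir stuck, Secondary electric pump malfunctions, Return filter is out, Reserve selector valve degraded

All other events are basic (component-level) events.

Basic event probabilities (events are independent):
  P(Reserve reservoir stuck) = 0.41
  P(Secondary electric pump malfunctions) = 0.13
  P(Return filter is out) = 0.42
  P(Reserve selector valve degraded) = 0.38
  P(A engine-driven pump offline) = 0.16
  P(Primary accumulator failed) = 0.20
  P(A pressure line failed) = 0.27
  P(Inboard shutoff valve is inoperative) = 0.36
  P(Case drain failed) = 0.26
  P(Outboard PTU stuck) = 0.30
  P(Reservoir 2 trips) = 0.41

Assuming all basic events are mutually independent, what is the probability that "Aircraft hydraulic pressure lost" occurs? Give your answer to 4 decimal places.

0.4789

P(System B lost) [OR] = 1 − (1−0.41) × (1−0.13) × (1−0.42) × (1−0.38) = 0.815417
P(Standby system inoperative) [AND] = 0.16 × 0.20 × 0.27 = 0.008640
P(Left circuit down) [AND] = 0.008640 × 0.36 × 0.26 = 0.000809
P(PTU path lost) [OR] = 1 − (1−0.30) × (1−0.41) = 0.587000
P(System A inoperative) [OR] = 1 − (1−0.000809) × (1−0.587000) = 0.587334
P(Aircraft hydraulic pressure lost) [AND] = 0.815417 × 0.587334 = 0.478922
Rounded to 4 decimal places: P(Aircraft hydraulic pressure lost) ≈ 0.4789.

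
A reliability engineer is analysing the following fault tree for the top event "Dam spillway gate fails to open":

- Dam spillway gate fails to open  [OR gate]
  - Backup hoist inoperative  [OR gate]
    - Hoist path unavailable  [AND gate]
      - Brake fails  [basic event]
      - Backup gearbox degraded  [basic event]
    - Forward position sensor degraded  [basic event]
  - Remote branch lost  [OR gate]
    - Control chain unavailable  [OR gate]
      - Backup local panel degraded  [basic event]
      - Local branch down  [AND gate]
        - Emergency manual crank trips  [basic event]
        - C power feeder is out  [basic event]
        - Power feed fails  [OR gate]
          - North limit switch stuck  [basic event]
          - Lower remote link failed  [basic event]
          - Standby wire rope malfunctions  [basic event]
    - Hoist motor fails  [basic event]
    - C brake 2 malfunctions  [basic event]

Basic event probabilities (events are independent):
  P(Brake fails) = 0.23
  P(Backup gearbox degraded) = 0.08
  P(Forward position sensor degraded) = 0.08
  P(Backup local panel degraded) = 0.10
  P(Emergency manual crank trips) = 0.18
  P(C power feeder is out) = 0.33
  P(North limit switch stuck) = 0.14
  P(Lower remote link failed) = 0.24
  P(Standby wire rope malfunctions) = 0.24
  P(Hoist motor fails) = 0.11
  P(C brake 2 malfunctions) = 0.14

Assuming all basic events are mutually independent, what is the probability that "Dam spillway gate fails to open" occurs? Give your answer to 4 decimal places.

0.3965

P(Hoist path unavailable) [AND] = 0.23 × 0.08 = 0.018400
P(Backup hoist inoperative) [OR] = 1 − (1−0.018400) × (1−0.08) = 0.096928
P(Power feed fails) [OR] = 1 − (1−0.14) × (1−0.24) × (1−0.24) = 0.503264
P(Local branch down) [AND] = 0.18 × 0.33 × 0.503264 = 0.029894
P(Control chain unavailable) [OR] = 1 − (1−0.10) × (1−0.029894) = 0.126905
P(Remote branch lost) [OR] = 1 − (1−0.126905) × (1−0.11) × (1−0.14) = 0.331733
P(Dam spillway gate fails to open) [OR] = 1 − (1−0.096928) × (1−0.331733) = 0.396507
Rounded to 4 decimal places: P(Dam spillway gate fails to open) ≈ 0.3965.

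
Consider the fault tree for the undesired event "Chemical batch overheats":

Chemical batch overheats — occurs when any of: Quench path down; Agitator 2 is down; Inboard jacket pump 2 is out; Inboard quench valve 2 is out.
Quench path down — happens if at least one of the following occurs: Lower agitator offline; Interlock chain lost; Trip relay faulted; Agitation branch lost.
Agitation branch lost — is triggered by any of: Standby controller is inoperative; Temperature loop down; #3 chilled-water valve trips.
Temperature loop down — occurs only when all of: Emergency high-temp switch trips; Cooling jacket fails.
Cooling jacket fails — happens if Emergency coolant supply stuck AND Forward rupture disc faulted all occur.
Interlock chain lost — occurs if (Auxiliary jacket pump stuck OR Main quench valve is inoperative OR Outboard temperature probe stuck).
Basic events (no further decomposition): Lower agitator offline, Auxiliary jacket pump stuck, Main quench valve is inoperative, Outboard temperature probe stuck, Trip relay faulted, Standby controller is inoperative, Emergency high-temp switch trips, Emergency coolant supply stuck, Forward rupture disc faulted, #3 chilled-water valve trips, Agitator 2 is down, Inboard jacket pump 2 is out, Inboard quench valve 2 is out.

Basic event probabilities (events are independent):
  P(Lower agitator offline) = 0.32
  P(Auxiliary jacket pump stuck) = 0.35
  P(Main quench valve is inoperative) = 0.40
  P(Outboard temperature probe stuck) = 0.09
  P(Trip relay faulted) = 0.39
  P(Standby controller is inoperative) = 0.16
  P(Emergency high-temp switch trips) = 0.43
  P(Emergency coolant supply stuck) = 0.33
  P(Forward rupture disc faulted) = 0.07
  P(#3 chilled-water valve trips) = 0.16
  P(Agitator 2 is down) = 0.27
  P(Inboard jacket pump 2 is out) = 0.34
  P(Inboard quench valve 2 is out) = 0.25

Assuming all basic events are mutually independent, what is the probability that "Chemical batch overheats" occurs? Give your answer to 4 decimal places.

0.9628

P(Interlock chain lost) [OR] = 1 − (1−0.35) × (1−0.40) × (1−0.09) = 0.645100
P(Cooling jacket fails) [AND] = 0.33 × 0.07 = 0.023100
P(Temperature loop down) [AND] = 0.43 × 0.023100 = 0.009933
P(Agitation branch lost) [OR] = 1 − (1−0.16) × (1−0.009933) × (1−0.16) = 0.301409
P(Quench path down) [OR] = 1 − (1−0.32) × (1−0.645100) × (1−0.39) × (1−0.301409) = 0.897159
P(Chemical batch overheats) [OR] = 1 − (1−0.897159) × (1−0.27) × (1−0.34) × (1−0.25) = 0.962838
Rounded to 4 decimal places: P(Chemical batch overheats) ≈ 0.9628.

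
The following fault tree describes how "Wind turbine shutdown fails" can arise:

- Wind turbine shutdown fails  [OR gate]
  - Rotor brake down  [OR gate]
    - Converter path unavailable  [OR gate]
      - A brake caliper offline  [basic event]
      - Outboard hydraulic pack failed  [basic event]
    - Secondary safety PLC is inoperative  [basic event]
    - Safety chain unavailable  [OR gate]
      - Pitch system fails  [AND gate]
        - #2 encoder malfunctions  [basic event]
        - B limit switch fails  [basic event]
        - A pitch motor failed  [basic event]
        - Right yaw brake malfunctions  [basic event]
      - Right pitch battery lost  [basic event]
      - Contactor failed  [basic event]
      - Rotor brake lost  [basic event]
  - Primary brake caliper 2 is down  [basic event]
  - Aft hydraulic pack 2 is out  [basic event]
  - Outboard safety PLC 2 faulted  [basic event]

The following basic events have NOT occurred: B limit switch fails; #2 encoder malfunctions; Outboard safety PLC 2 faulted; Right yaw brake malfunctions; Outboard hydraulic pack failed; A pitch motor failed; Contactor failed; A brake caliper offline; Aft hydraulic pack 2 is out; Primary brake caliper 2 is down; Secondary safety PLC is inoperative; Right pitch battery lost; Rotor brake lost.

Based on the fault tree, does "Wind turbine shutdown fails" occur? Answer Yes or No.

Converter path unavailable [OR]: A brake caliper offline=not, Outboard hydraulic pack failed=not → no input occurs → does not occur.
Pitch system fails [AND]: #2 encoder malfunctions=not, B limit switch fails=not, A pitch motor failed=not, Right yaw brake malfunctions=not → not all inputs occur → does not occur.
Safety chain unavailable [OR]: Pitch system fails=not, Right pitch battery lost=not, Contactor failed=not, Rotor brake lost=not → no input occurs → does not occur.
Rotor brake down [OR]: Converter path unavailable=not, Secondary safety PLC is inoperative=not, Safety chain unavailable=not → no input occurs → does not occur.
Wind turbine shutdown fails [OR]: Rotor brake down=not, Primary brake caliper 2 is down=not, Aft hydraulic pack 2 is out=not, Outboard safety PLC 2 faulted=not → no input occurs → does not occur.

No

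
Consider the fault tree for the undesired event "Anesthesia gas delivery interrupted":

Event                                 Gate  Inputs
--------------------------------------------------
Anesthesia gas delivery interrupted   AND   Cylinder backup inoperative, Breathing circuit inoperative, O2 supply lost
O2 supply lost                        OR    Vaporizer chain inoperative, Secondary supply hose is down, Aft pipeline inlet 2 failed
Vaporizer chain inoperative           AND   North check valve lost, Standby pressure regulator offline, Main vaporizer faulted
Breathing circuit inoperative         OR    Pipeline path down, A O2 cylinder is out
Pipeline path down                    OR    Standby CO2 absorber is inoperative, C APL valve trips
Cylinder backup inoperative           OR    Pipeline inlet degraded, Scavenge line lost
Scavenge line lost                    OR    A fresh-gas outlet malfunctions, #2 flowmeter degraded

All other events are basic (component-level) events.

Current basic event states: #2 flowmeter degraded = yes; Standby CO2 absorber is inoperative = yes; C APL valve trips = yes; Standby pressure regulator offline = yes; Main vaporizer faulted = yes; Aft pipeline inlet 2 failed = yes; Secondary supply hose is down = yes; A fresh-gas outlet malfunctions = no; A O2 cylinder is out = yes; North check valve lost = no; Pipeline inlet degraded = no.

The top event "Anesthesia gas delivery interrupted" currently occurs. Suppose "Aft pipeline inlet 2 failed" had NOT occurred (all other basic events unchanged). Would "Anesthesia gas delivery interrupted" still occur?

Counterfactual: set "Aft pipeline inlet 2 failed" to not occurred.
Scavenge line lost [OR]: A fresh-gas outlet malfunctions=not, #2 flowmeter degraded=occurs → at least one input occurs → occurs.
Cylinder backup inoperative [OR]: Pipeline inlet degraded=not, Scavenge line lost=occurs → at least one input occurs → occurs.
Pipeline path down [OR]: Standby CO2 absorber is inoperative=occurs, C APL valve trips=occurs → at least one input occurs → occurs.
Breathing circuit inoperative [OR]: Pipeline path down=occurs, A O2 cylinder is out=occurs → at least one input occurs → occurs.
Vaporizer chain inoperative [AND]: North check valve lost=not, Standby pressure regulator offline=occurs, Main vaporizer faulted=occurs → not all inputs occur → does not occur.
O2 supply lost [OR]: Vaporizer chain inoperative=not, Secondary supply hose is down=occurs, Aft pipeline inlet 2 failed=not → at least one input occurs → occurs.
Anesthesia gas delivery interrupted [AND]: Cylinder backup inoperative=occurs, Breathing circuit inoperative=occurs, O2 supply lost=occurs → all inputs occur → occurs.

Yes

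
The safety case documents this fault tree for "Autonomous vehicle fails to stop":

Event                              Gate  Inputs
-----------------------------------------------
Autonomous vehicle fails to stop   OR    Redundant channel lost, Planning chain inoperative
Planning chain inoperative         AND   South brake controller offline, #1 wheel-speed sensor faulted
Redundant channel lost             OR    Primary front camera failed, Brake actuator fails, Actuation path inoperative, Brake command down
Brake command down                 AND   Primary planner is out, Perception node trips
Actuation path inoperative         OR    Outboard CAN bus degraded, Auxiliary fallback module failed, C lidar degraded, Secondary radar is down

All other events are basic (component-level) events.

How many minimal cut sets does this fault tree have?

Actuation path inoperative [OR]: union of children's cut sets → 4 cut set(s).
Brake command down [AND]: one cut set from each child combined → 1 × 1 = 1 cut set(s).
Redundant channel lost [OR]: union of children's cut sets → 7 cut set(s).
Planning chain inoperative [AND]: one cut set from each child combined → 1 × 1 = 1 cut set(s).
Autonomous vehicle fails to stop [OR]: union of children's cut sets → 8 cut set(s).
Minimal cut sets: {Primary front camera failed}; {Brake actuator fails}; {Outboard CAN bus degraded}; {Auxiliary fallback module failed}; {C lidar degraded}; {Secondary radar is down}; {Perception node trips, Primary planner is out}; {#1 wheel-speed sensor faulted, South brake controller offline}.

8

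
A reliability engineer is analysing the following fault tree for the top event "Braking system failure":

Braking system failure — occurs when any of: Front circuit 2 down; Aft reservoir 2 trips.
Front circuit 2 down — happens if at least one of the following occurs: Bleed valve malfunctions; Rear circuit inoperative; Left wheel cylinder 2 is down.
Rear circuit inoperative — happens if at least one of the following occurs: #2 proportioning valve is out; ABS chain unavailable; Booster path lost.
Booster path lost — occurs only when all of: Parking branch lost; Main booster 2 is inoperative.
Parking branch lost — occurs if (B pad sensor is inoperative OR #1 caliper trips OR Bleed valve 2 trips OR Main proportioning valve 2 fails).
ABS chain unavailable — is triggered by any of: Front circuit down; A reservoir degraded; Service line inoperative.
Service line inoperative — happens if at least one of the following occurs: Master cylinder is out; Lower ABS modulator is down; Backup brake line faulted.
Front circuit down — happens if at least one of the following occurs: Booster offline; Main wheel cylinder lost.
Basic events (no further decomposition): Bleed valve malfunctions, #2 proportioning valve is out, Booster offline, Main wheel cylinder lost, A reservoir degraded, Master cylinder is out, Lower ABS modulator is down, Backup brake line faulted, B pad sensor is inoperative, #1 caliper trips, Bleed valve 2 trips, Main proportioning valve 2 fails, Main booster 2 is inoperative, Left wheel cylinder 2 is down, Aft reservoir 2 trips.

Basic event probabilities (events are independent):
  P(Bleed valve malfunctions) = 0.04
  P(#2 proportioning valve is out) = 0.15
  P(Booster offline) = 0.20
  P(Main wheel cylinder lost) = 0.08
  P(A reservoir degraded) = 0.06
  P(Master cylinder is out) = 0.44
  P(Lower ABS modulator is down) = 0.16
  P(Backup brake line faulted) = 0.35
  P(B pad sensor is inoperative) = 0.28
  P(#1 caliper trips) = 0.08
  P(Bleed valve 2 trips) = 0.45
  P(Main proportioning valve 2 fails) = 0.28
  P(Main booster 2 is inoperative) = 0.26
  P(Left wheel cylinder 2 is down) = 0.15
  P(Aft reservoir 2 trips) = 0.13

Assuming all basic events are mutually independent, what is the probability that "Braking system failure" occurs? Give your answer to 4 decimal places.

P(Front circuit down) [OR] = 1 − (1−0.20) × (1−0.08) = 0.264000
P(Service line inoperative) [OR] = 1 − (1−0.44) × (1−0.16) × (1−0.35) = 0.694240
P(ABS chain unavailable) [OR] = 1 − (1−0.264000) × (1−0.06) × (1−0.694240) = 0.788463
P(Parking branch lost) [OR] = 1 − (1−0.28) × (1−0.08) × (1−0.45) × (1−0.28) = 0.737690
P(Booster path lost) [AND] = 0.737690 × 0.26 = 0.191799
P(Rear circuit inoperative) [OR] = 1 − (1−0.15) × (1−0.788463) × (1−0.191799) = 0.854680
P(Front circuit 2 down) [OR] = 1 − (1−0.04) × (1−0.854680) × (1−0.15) = 0.881419
P(Braking system failure) [OR] = 1 − (1−0.881419) × (1−0.13) = 0.896835
Rounded to 4 decimal places: P(Braking system failure) ≈ 0.8968.

0.8968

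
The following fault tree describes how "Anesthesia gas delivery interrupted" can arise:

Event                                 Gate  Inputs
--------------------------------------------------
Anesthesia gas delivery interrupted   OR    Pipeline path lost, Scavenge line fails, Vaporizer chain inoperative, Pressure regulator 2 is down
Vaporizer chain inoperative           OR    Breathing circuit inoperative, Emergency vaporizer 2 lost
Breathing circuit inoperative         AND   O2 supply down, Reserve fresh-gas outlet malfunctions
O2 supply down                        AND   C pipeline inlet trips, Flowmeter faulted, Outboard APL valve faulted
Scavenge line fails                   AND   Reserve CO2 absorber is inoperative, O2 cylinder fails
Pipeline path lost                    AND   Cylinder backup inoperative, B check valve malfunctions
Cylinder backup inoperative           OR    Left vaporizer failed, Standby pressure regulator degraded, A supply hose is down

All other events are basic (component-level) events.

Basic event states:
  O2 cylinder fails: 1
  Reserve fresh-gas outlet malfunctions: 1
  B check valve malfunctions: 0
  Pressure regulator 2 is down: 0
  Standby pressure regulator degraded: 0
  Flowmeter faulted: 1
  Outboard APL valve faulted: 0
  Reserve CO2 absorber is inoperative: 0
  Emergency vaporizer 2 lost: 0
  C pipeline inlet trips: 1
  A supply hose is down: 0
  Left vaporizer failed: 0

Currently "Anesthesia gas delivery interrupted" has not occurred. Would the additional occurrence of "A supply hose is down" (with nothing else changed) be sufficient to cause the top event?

No

Counterfactual: set "A supply hose is down" to occurred.
Cylinder backup inoperative [OR]: Left vaporizer failed=not, Standby pressure regulator degraded=not, A supply hose is down=occurs → at least one input occurs → occurs.
Pipeline path lost [AND]: Cylinder backup inoperative=occurs, B check valve malfunctions=not → not all inputs occur → does not occur.
Scavenge line fails [AND]: Reserve CO2 absorber is inoperative=not, O2 cylinder fails=occurs → not all inputs occur → does not occur.
O2 supply down [AND]: C pipeline inlet trips=occurs, Flowmeter faulted=occurs, Outboard APL valve faulted=not → not all inputs occur → does not occur.
Breathing circuit inoperative [AND]: O2 supply down=not, Reserve fresh-gas outlet malfunctions=occurs → not all inputs occur → does not occur.
Vaporizer chain inoperative [OR]: Breathing circuit inoperative=not, Emergency vaporizer 2 lost=not → no input occurs → does not occur.
Anesthesia gas delivery interrupted [OR]: Pipeline path lost=not, Scavenge line fails=not, Vaporizer chain inoperative=not, Pressure regulator 2 is down=not → no input occurs → does not occur.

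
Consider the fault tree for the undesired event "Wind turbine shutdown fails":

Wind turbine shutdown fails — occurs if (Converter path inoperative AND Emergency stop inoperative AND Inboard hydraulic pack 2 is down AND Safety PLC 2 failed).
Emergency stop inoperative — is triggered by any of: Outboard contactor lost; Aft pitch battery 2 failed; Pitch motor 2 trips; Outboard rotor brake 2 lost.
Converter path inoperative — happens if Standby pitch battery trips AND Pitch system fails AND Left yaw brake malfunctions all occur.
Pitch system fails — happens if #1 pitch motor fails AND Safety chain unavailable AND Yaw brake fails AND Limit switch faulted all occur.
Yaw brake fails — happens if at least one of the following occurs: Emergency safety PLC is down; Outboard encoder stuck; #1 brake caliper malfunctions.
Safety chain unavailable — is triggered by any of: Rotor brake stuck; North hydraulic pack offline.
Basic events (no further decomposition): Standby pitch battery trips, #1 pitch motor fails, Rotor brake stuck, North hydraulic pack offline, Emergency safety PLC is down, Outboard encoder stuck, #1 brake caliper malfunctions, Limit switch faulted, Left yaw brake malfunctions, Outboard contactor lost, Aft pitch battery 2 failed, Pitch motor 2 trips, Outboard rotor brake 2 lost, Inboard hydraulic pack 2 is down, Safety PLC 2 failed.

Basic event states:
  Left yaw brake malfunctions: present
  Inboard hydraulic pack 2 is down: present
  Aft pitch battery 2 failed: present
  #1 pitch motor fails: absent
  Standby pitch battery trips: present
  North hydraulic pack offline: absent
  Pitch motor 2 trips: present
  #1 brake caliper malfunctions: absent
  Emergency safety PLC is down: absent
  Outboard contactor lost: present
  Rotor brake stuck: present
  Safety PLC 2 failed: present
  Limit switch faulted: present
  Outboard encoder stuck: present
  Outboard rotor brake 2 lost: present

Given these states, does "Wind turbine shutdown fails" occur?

Safety chain unavailable [OR]: Rotor brake stuck=occurs, North hydraulic pack offline=not → at least one input occurs → occurs.
Yaw brake fails [OR]: Emergency safety PLC is down=not, Outboard encoder stuck=occurs, #1 brake caliper malfunctions=not → at least one input occurs → occurs.
Pitch system fails [AND]: #1 pitch motor fails=not, Safety chain unavailable=occurs, Yaw brake fails=occurs, Limit switch faulted=occurs → not all inputs occur → does not occur.
Converter path inoperative [AND]: Standby pitch battery trips=occurs, Pitch system fails=not, Left yaw brake malfunctions=occurs → not all inputs occur → does not occur.
Emergency stop inoperative [OR]: Outboard contactor lost=occurs, Aft pitch battery 2 failed=occurs, Pitch motor 2 trips=occurs, Outboard rotor brake 2 lost=occurs → at least one input occurs → occurs.
Wind turbine shutdown fails [AND]: Converter path inoperative=not, Emergency stop inoperative=occurs, Inboard hydraulic pack 2 is down=occurs, Safety PLC 2 failed=occurs → not all inputs occur → does not occur.

No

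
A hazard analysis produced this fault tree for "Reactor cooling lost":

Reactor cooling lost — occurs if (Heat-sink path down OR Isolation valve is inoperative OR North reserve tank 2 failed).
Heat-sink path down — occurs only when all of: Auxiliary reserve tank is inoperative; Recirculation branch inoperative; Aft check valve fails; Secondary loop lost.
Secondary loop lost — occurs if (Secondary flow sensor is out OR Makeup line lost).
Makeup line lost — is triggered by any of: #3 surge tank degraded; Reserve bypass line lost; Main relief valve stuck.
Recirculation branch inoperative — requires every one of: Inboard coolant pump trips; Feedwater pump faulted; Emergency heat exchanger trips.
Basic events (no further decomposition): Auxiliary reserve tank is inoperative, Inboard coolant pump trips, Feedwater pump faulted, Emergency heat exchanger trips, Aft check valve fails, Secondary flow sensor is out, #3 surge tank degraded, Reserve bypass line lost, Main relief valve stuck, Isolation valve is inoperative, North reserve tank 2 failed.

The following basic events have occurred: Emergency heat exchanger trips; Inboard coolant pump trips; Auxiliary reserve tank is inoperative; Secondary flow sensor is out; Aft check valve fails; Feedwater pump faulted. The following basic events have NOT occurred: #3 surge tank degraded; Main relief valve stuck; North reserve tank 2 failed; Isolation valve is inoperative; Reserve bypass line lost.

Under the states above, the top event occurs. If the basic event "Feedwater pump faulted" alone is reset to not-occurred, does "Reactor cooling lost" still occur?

Counterfactual: set "Feedwater pump faulted" to not occurred.
Recirculation branch inoperative [AND]: Inboard coolant pump trips=occurs, Feedwater pump faulted=not, Emergency heat exchanger trips=occurs → not all inputs occur → does not occur.
Makeup line lost [OR]: #3 surge tank degraded=not, Reserve bypass line lost=not, Main relief valve stuck=not → no input occurs → does not occur.
Secondary loop lost [OR]: Secondary flow sensor is out=occurs, Makeup line lost=not → at least one input occurs → occurs.
Heat-sink path down [AND]: Auxiliary reserve tank is inoperative=occurs, Recirculation branch inoperative=not, Aft check valve fails=occurs, Secondary loop lost=occurs → not all inputs occur → does not occur.
Reactor cooling lost [OR]: Heat-sink path down=not, Isolation valve is inoperative=not, North reserve tank 2 failed=not → no input occurs → does not occur.

No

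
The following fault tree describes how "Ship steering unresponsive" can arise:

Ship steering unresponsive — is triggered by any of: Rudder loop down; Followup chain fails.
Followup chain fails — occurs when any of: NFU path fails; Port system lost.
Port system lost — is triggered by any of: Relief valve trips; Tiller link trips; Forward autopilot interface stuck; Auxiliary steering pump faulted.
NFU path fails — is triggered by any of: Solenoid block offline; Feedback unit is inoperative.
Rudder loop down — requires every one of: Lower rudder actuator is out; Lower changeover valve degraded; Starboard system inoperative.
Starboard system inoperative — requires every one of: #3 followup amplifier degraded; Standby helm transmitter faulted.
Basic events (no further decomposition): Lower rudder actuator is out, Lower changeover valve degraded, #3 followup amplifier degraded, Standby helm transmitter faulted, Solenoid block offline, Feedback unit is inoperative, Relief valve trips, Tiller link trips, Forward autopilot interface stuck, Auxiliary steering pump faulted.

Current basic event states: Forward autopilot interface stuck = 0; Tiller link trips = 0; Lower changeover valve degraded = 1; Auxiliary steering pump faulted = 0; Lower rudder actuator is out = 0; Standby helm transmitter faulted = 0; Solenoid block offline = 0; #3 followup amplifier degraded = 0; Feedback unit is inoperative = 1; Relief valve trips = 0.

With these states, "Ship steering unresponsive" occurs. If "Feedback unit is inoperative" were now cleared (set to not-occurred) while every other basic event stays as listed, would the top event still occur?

No

Counterfactual: set "Feedback unit is inoperative" to not occurred.
Starboard system inoperative [AND]: #3 followup amplifier degraded=not, Standby helm transmitter faulted=not → not all inputs occur → does not occur.
Rudder loop down [AND]: Lower rudder actuator is out=not, Lower changeover valve degraded=occurs, Starboard system inoperative=not → not all inputs occur → does not occur.
NFU path fails [OR]: Solenoid block offline=not, Feedback unit is inoperative=not → no input occurs → does not occur.
Port system lost [OR]: Relief valve trips=not, Tiller link trips=not, Forward autopilot interface stuck=not, Auxiliary steering pump faulted=not → no input occurs → does not occur.
Followup chain fails [OR]: NFU path fails=not, Port system lost=not → no input occurs → does not occur.
Ship steering unresponsive [OR]: Rudder loop down=not, Followup chain fails=not → no input occurs → does not occur.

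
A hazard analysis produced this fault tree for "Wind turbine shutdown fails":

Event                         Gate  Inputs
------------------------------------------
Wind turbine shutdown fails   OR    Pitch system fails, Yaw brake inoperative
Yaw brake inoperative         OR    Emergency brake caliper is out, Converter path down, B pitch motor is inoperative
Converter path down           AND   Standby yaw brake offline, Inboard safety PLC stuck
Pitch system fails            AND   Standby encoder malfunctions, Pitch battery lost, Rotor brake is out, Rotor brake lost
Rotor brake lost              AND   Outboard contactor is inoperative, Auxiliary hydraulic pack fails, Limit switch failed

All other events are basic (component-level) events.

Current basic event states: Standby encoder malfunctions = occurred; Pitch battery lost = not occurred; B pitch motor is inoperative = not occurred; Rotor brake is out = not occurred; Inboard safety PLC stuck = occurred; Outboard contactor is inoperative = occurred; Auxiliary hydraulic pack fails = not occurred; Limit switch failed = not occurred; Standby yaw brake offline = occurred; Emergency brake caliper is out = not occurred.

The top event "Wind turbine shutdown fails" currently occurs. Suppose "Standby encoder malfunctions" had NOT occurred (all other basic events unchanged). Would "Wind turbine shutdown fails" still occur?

Counterfactual: set "Standby encoder malfunctions" to not occurred.
Rotor brake lost [AND]: Outboard contactor is inoperative=occurs, Auxiliary hydraulic pack fails=not, Limit switch failed=not → not all inputs occur → does not occur.
Pitch system fails [AND]: Standby encoder malfunctions=not, Pitch battery lost=not, Rotor brake is out=not, Rotor brake lost=not → not all inputs occur → does not occur.
Converter path down [AND]: Standby yaw brake offline=occurs, Inboard safety PLC stuck=occurs → all inputs occur → occurs.
Yaw brake inoperative [OR]: Emergency brake caliper is out=not, Converter path down=occurs, B pitch motor is inoperative=not → at least one input occurs → occurs.
Wind turbine shutdown fails [OR]: Pitch system fails=not, Yaw brake inoperative=occurs → at least one input occurs → occurs.

Yes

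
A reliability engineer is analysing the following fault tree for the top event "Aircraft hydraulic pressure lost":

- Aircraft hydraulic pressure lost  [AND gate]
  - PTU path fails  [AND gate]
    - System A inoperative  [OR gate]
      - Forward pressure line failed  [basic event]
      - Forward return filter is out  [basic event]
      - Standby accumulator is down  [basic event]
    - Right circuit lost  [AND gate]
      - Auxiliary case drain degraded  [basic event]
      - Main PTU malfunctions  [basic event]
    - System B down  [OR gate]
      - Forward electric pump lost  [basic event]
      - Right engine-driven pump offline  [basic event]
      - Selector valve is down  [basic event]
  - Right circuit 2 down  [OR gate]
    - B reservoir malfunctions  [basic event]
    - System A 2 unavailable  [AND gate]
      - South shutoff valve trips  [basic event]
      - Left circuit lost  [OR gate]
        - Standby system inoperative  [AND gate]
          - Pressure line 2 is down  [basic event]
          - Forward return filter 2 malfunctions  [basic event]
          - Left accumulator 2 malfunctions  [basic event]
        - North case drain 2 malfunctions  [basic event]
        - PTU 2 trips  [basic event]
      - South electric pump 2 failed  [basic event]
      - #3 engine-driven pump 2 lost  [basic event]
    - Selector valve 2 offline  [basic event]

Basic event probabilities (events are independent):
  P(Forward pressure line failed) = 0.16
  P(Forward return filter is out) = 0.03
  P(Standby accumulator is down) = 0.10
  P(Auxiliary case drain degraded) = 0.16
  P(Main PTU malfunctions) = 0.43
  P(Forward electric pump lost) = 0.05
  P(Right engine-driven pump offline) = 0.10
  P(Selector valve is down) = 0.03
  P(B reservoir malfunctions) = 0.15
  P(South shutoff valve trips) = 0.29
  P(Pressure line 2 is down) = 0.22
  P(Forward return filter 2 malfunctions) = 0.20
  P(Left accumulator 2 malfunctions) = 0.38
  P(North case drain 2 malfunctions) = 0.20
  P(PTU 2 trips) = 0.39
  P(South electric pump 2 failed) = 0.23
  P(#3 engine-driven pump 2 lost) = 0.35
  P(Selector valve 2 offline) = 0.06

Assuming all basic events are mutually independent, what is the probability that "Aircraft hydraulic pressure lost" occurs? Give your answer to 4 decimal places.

0.0007

P(System A inoperative) [OR] = 1 − (1−0.16) × (1−0.03) × (1−0.10) = 0.266680
P(Right circuit lost) [AND] = 0.16 × 0.43 = 0.068800
P(System B down) [OR] = 1 − (1−0.05) × (1−0.10) × (1−0.03) = 0.170650
P(PTU path fails) [AND] = 0.266680 × 0.068800 × 0.170650 = 0.003131
P(Standby system inoperative) [AND] = 0.22 × 0.20 × 0.38 = 0.016720
P(Left circuit lost) [OR] = 1 − (1−0.016720) × (1−0.20) × (1−0.39) = 0.520159
P(System A 2 unavailable) [AND] = 0.29 × 0.520159 × 0.23 × 0.35 = 0.012143
P(Right circuit 2 down) [OR] = 1 − (1−0.15) × (1−0.012143) × (1−0.06) = 0.210702
P(Aircraft hydraulic pressure lost) [AND] = 0.003131 × 0.210702 = 0.000660
Rounded to 4 decimal places: P(Aircraft hydraulic pressure lost) ≈ 0.0007.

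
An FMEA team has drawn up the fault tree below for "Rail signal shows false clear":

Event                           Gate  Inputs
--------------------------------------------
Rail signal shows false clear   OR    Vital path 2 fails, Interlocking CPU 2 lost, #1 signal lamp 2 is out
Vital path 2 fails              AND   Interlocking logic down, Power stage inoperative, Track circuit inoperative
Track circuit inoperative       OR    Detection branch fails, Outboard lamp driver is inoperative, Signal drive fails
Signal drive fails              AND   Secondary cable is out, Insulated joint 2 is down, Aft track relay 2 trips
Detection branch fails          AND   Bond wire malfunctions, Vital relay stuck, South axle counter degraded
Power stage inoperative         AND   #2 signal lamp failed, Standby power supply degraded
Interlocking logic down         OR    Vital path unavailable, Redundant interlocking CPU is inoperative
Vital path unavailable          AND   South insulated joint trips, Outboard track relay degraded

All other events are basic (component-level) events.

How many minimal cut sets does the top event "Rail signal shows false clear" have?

Vital path unavailable [AND]: one cut set from each child combined → 1 × 1 = 1 cut set(s).
Interlocking logic down [OR]: union of children's cut sets → 2 cut set(s).
Power stage inoperative [AND]: one cut set from each child combined → 1 × 1 = 1 cut set(s).
Detection branch fails [AND]: one cut set from each child combined → 1 × 1 × 1 = 1 cut set(s).
Signal drive fails [AND]: one cut set from each child combined → 1 × 1 × 1 = 1 cut set(s).
Track circuit inoperative [OR]: union of children's cut sets → 3 cut set(s).
Vital path 2 fails [AND]: one cut set from each child combined → 2 × 1 × 3 = 6 cut set(s).
Rail signal shows false clear [OR]: union of children's cut sets → 8 cut set(s).
Minimal cut sets: {#2 signal lamp failed, Bond wire malfunctions, Outboard track relay degraded, South axle counter degraded, South insulated joint trips, Standby power supply degraded, Vital relay stuck}; {#2 signal lamp failed, Outboard lamp driver is inoperative, Outboard track relay degraded, South insulated joint trips, Standby power supply degraded}; {#2 signal lamp failed, Aft track relay 2 trips, Insulated joint 2 is down, Outboard track relay degraded, Secondary cable is out, South insulated joint trips, Standby power supply degraded}; {#2 signal lamp failed, Bond wire malfunctions, Redundant interlocking CPU is inoperative, South axle counter degraded, Standby power supply degraded, Vital relay stuck}; {#2 signal lamp failed, Outboard lamp driver is inoperative, Redundant interlocking CPU is inoperative, Standby power supply degraded}; {#2 signal lamp failed, Aft track relay 2 trips, Insulated joint 2 is down, Redundant interlocking CPU is inoperative, Secondary cable is out, Standby power supply degraded}; {Interlocking CPU 2 lost}; {#1 signal lamp 2 is out}.

8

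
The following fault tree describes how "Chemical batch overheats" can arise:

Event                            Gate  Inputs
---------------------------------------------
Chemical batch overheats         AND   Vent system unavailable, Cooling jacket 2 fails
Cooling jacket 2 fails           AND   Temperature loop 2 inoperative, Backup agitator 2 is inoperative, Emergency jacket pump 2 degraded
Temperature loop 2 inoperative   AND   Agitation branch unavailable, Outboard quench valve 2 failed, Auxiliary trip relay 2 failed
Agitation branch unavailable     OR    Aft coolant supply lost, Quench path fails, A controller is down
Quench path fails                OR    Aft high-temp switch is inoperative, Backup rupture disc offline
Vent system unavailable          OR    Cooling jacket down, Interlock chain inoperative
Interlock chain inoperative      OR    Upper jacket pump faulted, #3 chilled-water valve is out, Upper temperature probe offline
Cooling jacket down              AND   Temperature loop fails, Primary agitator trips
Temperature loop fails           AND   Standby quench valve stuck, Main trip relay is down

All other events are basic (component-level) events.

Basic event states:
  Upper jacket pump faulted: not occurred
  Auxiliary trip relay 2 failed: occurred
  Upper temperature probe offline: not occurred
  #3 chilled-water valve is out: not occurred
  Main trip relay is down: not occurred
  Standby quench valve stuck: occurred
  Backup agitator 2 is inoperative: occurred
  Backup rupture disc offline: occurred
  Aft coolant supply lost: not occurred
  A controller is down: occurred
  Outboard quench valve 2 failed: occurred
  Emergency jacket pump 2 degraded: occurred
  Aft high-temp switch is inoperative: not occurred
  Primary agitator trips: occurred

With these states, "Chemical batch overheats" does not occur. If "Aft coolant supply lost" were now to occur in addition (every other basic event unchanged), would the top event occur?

Counterfactual: set "Aft coolant supply lost" to occurred.
Temperature loop fails [AND]: Standby quench valve stuck=occurs, Main trip relay is down=not → not all inputs occur → does not occur.
Cooling jacket down [AND]: Temperature loop fails=not, Primary agitator trips=occurs → not all inputs occur → does not occur.
Interlock chain inoperative [OR]: Upper jacket pump faulted=not, #3 chilled-water valve is out=not, Upper temperature probe offline=not → no input occurs → does not occur.
Vent system unavailable [OR]: Cooling jacket down=not, Interlock chain inoperative=not → no input occurs → does not occur.
Quench path fails [OR]: Aft high-temp switch is inoperative=not, Backup rupture disc offline=occurs → at least one input occurs → occurs.
Agitation branch unavailable [OR]: Aft coolant supply lost=occurs, Quench path fails=occurs, A controller is down=occurs → at least one input occurs → occurs.
Temperature loop 2 inoperative [AND]: Agitation branch unavailable=occurs, Outboard quench valve 2 failed=occurs, Auxiliary trip relay 2 failed=occurs → all inputs occur → occurs.
Cooling jacket 2 fails [AND]: Temperature loop 2 inoperative=occurs, Backup agitator 2 is inoperative=occurs, Emergency jacket pump 2 degraded=occurs → all inputs occur → occurs.
Chemical batch overheats [AND]: Vent system unavailable=not, Cooling jacket 2 fails=occurs → not all inputs occur → does not occur.

No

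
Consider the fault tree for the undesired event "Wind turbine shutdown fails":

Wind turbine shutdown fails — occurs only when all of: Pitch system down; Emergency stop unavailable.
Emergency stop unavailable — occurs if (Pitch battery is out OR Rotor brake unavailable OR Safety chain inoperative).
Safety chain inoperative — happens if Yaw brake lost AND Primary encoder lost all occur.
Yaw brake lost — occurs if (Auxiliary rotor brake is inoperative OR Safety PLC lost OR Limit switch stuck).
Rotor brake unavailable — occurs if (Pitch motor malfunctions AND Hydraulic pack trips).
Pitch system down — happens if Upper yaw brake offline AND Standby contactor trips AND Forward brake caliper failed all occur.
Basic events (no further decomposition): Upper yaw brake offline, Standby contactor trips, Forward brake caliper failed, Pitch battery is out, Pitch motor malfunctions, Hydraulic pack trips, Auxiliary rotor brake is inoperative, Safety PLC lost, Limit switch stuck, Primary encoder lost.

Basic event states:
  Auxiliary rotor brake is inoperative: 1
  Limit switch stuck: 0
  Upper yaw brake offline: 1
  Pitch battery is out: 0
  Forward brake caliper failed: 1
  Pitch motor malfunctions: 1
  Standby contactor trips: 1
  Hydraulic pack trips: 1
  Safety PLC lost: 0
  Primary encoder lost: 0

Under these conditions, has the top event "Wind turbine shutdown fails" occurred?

Pitch system down [AND]: Upper yaw brake offline=occurs, Standby contactor trips=occurs, Forward brake caliper failed=occurs → all inputs occur → occurs.
Rotor brake unavailable [AND]: Pitch motor malfunctions=occurs, Hydraulic pack trips=occurs → all inputs occur → occurs.
Yaw brake lost [OR]: Auxiliary rotor brake is inoperative=occurs, Safety PLC lost=not, Limit switch stuck=not → at least one input occurs → occurs.
Safety chain inoperative [AND]: Yaw brake lost=occurs, Primary encoder lost=not → not all inputs occur → does not occur.
Emergency stop unavailable [OR]: Pitch battery is out=not, Rotor brake unavailable=occurs, Safety chain inoperative=not → at least one input occurs → occurs.
Wind turbine shutdown fails [AND]: Pitch system down=occurs, Emergency stop unavailable=occurs → all inputs occur → occurs.

Yes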